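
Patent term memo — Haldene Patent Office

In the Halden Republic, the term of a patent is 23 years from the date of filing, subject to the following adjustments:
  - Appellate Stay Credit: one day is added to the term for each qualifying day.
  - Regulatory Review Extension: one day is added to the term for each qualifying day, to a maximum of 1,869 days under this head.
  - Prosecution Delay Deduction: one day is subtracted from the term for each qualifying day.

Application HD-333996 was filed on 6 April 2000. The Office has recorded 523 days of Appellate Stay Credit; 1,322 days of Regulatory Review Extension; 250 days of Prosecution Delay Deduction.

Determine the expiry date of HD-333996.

August 18, 2027

Base term: filing date + 23 years → 6 April 2023.
Appellate Stay Credit: +523 days → 10 September 2024.
Regulatory Review Extension: 1322 days (within the 1869-day cap) → +1322 days → 24 April 2028.
Prosecution Delay Deduction: −250 days → 18 August 2027.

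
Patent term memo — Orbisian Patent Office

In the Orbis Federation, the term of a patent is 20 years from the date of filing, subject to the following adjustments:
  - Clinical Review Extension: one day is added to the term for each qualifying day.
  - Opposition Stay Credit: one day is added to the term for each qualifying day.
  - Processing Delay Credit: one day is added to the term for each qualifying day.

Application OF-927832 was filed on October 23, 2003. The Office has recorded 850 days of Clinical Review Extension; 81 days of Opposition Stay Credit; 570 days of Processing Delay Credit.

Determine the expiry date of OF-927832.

Base term: filing date + 20 years → 23 October 2023.
Clinical Review Extension: +850 days → 19 February 2026.
Opposition Stay Credit: +81 days → 11 May 2026.
Processing Delay Credit: +570 days → 2 December 2027.

December 2, 2027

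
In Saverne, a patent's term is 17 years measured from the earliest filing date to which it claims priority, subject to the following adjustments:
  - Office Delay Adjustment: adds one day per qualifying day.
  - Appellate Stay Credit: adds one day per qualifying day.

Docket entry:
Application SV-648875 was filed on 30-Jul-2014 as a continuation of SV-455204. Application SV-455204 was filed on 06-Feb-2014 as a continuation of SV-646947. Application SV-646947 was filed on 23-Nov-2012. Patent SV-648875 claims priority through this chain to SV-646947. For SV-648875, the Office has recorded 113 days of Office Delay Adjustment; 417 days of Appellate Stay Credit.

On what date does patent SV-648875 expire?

May 7, 2031

Earliest priority filing: 23 November 2012.
Base term: 23 November 2012 + 17 years → 23 November 2029.
Office Delay Adjustment: +113 days → 16 March 2030.
Appellate Stay Credit: +417 days → 7 May 2031.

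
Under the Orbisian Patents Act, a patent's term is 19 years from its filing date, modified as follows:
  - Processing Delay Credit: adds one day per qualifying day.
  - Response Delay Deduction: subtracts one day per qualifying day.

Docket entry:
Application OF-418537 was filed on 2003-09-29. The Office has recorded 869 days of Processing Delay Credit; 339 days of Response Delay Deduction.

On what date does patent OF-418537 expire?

March 12, 2024

Base term: filing date + 19 years → 29 September 2022.
Processing Delay Credit: +869 days → 14 February 2025.
Response Delay Deduction: −339 days → 12 March 2024.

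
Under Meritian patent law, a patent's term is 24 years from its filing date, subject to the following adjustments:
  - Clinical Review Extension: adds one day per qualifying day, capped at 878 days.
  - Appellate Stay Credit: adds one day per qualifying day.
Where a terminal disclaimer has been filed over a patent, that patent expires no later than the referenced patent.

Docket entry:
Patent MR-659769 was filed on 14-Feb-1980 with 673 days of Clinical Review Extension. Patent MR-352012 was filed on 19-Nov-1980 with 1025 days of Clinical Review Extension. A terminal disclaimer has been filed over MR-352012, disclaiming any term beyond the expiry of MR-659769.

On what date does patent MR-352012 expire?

December 18, 2005

Natural term of MR-352012:
  Base: filing + 24 years → 19 November 2004.
  Clinical Review Extension: 1025 days claimed exceeds the 878-day cap, so +878 days → 16 April 2007.
Expiry of referenced patent MR-659769:
  Base: filing + 24 years → 14 February 2004.
  Clinical Review Extension: 673 days (within the 878-day cap) → +673 days → 18 December 2005.
Terminal disclaimer: MR-352012 expires on the earlier of 16 April 2007 and 18 December 2005.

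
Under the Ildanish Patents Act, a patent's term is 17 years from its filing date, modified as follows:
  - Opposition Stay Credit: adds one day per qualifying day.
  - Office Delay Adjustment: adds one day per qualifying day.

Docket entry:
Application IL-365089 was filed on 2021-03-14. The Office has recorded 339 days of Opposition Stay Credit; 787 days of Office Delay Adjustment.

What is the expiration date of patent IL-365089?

Base term: filing date + 17 years → 14 March 2038.
Opposition Stay Credit: +339 days → 16 February 2039.
Office Delay Adjustment: +787 days → 13 April 2041.

2041-04-13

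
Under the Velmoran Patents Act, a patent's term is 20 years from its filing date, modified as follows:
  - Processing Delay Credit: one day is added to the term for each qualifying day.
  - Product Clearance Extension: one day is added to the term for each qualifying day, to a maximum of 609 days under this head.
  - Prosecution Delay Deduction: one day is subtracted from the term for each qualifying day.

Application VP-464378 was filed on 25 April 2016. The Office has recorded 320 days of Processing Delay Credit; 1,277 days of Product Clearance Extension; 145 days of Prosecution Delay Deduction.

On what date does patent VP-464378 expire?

2038-06-18

Base term: filing date + 20 years → 25 April 2036.
Processing Delay Credit: +320 days → 11 March 2037.
Product Clearance Extension: 1277 days claimed exceeds the 609-day cap, so +609 days → 10 November 2038.
Prosecution Delay Deduction: −145 days → 18 June 2038.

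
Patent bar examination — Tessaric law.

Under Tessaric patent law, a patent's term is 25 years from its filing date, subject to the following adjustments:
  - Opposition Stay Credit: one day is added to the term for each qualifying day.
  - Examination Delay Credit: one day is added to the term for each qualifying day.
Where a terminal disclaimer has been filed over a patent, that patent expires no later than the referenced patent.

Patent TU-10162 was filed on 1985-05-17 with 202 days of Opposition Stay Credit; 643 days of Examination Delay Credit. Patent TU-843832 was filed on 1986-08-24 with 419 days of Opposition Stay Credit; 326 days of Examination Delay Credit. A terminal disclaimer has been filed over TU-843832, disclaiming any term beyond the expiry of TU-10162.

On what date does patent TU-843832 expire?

Natural term of TU-843832:
  Base: filing + 25 years → 24 August 2011.
  Opposition Stay Credit: +419 days → 16 October 2012.
  Examination Delay Credit: +326 days → 7 September 2013.
Expiry of referenced patent TU-10162:
  Base: filing + 25 years → 17 May 2010.
  Opposition Stay Credit: +202 days → 5 December 2010.
  Examination Delay Credit: +643 days → 8 September 2012.
Terminal disclaimer: TU-843832 expires on the earlier of 7 September 2013 and 8 September 2012.

September 8, 2012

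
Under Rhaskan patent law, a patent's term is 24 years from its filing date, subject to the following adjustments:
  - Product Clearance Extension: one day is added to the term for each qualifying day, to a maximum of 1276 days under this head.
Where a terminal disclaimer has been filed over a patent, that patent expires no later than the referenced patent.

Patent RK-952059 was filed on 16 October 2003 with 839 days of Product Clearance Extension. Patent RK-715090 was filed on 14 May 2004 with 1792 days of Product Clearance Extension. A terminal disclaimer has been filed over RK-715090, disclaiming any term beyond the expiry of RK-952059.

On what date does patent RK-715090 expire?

Natural term of RK-715090:
  Base: filing + 24 years → 14 May 2028.
  Product Clearance Extension: 1792 days claimed exceeds the 1276-day cap, so +1276 days → 11 November 2031.
Expiry of referenced patent RK-952059:
  Base: filing + 24 years → 16 October 2027.
  Product Clearance Extension: 839 days (within the 1276-day cap) → +839 days → 1 February 2030.
Terminal disclaimer: RK-715090 expires on the earlier of 11 November 2031 and 1 February 2030.

February 1, 2030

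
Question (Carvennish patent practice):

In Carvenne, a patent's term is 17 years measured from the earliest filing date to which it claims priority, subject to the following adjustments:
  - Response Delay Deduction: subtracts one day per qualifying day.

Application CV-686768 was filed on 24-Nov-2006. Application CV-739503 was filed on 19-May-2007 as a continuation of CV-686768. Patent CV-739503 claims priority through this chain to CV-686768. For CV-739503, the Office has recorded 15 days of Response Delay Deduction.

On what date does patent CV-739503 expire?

Earliest priority filing: 24 November 2006.
Base term: 24 November 2006 + 17 years → 24 November 2023.
Response Delay Deduction: −15 days → 9 November 2023.

2023-11-09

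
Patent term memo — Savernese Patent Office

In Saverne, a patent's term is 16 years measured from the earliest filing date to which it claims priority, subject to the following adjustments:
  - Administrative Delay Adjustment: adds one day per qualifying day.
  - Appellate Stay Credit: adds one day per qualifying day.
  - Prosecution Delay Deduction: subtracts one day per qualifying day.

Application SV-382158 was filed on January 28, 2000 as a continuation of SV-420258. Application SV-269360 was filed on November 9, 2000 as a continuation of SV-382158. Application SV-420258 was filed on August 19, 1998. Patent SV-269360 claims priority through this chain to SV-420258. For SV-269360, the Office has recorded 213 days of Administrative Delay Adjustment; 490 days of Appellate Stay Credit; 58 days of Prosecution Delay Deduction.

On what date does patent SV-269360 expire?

Earliest priority filing: 19 August 1998.
Base term: 19 August 1998 + 16 years → 19 August 2014.
Administrative Delay Adjustment: +213 days → 20 March 2015.
Appellate Stay Credit: +490 days → 22 July 2016.
Prosecution Delay Deduction: −58 days → 25 May 2016.

May 25, 2016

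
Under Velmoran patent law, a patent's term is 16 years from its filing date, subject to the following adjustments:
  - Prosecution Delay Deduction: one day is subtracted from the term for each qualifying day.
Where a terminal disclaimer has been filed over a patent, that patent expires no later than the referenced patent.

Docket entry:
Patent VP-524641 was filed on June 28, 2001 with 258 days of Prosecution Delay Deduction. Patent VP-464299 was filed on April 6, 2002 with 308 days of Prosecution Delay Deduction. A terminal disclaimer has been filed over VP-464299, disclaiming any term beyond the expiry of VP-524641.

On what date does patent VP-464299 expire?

Natural term of VP-464299:
  Base: filing + 16 years → 6 April 2018.
  Prosecution Delay Deduction: −308 days → 2 June 2017.
Expiry of referenced patent VP-524641:
  Base: filing + 16 years → 28 June 2017.
  Prosecution Delay Deduction: −258 days → 13 October 2016.
Terminal disclaimer: VP-464299 expires on the earlier of 2 June 2017 and 13 October 2016.

2016-10-13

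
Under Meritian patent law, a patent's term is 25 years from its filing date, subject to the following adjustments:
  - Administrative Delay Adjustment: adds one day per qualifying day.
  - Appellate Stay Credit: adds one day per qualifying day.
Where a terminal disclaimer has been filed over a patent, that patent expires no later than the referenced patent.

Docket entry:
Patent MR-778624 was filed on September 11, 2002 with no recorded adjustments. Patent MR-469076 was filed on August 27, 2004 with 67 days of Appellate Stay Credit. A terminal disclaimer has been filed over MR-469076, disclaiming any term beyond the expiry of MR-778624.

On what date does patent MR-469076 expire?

Natural term of MR-469076:
  Base: filing + 25 years → 27 August 2029.
  Appellate Stay Credit: +67 days → 2 November 2029.
Expiry of referenced patent MR-778624:
  Base: filing + 25 years → 11 September 2027.
Terminal disclaimer: MR-469076 expires on the earlier of 2 November 2029 and 11 September 2027.

2027-09-11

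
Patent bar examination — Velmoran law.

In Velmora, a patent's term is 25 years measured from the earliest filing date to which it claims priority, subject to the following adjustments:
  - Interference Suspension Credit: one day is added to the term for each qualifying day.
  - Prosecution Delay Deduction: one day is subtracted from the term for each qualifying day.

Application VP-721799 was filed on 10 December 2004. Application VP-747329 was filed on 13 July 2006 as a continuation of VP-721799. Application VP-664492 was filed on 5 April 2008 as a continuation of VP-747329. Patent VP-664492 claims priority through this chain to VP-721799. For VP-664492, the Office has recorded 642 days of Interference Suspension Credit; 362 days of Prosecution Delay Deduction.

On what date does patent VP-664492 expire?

September 16, 2030

Earliest priority filing: 10 December 2004.
Base term: 10 December 2004 + 25 years → 10 December 2029.
Interference Suspension Credit: +642 days → 13 September 2031.
Prosecution Delay Deduction: −362 days → 16 September 2030.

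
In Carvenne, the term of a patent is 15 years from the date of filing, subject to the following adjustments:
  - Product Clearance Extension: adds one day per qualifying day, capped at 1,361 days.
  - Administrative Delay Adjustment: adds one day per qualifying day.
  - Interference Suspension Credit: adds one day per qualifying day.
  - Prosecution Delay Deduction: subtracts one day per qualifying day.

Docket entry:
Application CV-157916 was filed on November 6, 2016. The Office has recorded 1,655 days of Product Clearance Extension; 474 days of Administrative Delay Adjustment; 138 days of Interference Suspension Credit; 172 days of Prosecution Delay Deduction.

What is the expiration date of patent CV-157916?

2036-10-11

Base term: filing date + 15 years → 6 November 2031.
Product Clearance Extension: 1655 days claimed exceeds the 1361-day cap, so +1361 days → 29 July 2035.
Administrative Delay Adjustment: +474 days → 14 November 2036.
Interference Suspension Credit: +138 days → 1 April 2037.
Prosecution Delay Deduction: −172 days → 11 October 2036.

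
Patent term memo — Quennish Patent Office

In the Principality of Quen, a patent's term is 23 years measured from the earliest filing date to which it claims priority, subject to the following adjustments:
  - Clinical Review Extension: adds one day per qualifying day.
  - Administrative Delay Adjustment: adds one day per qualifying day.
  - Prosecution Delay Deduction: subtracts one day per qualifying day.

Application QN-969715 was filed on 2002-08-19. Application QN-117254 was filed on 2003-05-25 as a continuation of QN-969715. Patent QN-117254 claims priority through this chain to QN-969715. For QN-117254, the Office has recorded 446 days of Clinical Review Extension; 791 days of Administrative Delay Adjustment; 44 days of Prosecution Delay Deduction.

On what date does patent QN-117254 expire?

November 24, 2028

Earliest priority filing: 19 August 2002.
Base term: 19 August 2002 + 23 years → 19 August 2025.
Clinical Review Extension: +446 days → 8 November 2026.
Administrative Delay Adjustment: +791 days → 7 January 2029.
Prosecution Delay Deduction: −44 days → 24 November 2028.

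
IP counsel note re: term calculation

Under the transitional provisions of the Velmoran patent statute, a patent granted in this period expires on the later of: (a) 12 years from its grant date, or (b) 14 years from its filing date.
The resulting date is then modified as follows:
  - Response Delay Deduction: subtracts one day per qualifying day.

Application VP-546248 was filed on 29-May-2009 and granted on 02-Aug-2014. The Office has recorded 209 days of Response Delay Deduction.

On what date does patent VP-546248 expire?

(a) grant + 12 years → 2 August 2026.
(b) filing + 14 years → 29 May 2023.
Later of the two: 2 August 2026.
Response Delay Deduction: −209 days → 5 January 2026.

2026-01-05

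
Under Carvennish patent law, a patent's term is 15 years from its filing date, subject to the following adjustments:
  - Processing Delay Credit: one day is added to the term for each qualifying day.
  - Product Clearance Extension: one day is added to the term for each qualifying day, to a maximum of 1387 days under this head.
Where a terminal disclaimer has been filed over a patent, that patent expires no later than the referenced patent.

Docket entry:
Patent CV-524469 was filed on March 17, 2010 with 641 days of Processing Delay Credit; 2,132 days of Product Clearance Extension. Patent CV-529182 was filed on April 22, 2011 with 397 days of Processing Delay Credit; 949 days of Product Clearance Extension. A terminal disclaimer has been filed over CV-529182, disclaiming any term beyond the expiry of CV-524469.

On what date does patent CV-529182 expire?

2029-12-28

Natural term of CV-529182:
  Base: filing + 15 years → 22 April 2026.
  Processing Delay Credit: +397 days → 24 May 2027.
  Product Clearance Extension: 949 days (within the 1387-day cap) → +949 days → 28 December 2029.
Expiry of referenced patent CV-524469:
  Base: filing + 15 years → 17 March 2025.
  Processing Delay Credit: +641 days → 18 December 2026.
  Product Clearance Extension: 2132 days claimed exceeds the 1387-day cap, so +1387 days → 5 October 2030.
Terminal disclaimer: CV-529182 expires on the earlier of 28 December 2029 and 5 October 2030.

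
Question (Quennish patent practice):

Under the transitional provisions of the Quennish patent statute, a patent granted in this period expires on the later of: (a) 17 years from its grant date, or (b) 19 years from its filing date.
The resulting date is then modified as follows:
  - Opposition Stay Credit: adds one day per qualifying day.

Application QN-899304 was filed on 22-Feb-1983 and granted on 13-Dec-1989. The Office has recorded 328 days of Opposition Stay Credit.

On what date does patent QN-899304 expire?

November 6, 2007

(a) grant + 17 years → 13 December 2006.
(b) filing + 19 years → 22 February 2002.
Later of the two: 13 December 2006.
Opposition Stay Credit: +328 days → 6 November 2007.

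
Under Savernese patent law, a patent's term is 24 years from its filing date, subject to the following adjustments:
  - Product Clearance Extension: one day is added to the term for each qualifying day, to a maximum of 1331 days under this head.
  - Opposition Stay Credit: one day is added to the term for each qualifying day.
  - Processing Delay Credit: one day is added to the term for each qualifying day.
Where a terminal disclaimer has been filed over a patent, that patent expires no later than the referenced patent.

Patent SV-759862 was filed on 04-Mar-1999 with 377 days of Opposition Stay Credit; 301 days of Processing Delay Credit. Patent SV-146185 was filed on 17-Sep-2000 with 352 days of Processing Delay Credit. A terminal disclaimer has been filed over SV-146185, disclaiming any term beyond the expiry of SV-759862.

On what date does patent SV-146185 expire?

Natural term of SV-146185:
  Base: filing + 24 years → 17 September 2024.
  Processing Delay Credit: +352 days → 4 September 2025.
Expiry of referenced patent SV-759862:
  Base: filing + 24 years → 4 March 2023.
  Opposition Stay Credit: +377 days → 15 March 2024.
  Processing Delay Credit: +301 days → 10 January 2025.
Terminal disclaimer: SV-146185 expires on the earlier of 4 September 2025 and 10 January 2025.

2025-01-10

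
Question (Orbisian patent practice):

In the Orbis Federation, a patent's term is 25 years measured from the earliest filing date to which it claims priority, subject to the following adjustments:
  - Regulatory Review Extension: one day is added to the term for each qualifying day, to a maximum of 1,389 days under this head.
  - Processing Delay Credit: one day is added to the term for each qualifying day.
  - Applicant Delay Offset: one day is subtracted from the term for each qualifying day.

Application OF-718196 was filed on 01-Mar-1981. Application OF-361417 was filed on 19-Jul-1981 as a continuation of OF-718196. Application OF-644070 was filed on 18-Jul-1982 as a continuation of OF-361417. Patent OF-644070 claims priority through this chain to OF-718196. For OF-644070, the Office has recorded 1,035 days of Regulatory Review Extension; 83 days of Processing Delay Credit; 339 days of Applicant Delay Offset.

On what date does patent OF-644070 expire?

April 18, 2008

Earliest priority filing: 1 March 1981.
Base term: 1 March 1981 + 25 years → 1 March 2006.
Regulatory Review Extension: 1035 days (within the 1389-day cap) → +1035 days → 30 December 2008.
Processing Delay Credit: +83 days → 23 March 2009.
Applicant Delay Offset: −339 days → 18 April 2008.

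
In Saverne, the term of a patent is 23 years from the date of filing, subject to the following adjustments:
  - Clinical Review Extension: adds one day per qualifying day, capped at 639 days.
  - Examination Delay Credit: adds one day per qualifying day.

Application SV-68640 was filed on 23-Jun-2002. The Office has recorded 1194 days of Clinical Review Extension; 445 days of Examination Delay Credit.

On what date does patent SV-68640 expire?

Base term: filing date + 23 years → 23 June 2025.
Clinical Review Extension: 1194 days claimed exceeds the 639-day cap, so +639 days → 24 March 2027.
Examination Delay Credit: +445 days → 11 June 2028.

June 11, 2028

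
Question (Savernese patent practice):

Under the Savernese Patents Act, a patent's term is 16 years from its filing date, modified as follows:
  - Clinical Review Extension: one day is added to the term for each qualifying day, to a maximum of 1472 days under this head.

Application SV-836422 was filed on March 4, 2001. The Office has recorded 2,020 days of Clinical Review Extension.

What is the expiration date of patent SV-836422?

March 15, 2021

Base term: filing date + 16 years → 4 March 2017.
Clinical Review Extension: 2020 days claimed exceeds the 1472-day cap, so +1472 days → 15 March 2021.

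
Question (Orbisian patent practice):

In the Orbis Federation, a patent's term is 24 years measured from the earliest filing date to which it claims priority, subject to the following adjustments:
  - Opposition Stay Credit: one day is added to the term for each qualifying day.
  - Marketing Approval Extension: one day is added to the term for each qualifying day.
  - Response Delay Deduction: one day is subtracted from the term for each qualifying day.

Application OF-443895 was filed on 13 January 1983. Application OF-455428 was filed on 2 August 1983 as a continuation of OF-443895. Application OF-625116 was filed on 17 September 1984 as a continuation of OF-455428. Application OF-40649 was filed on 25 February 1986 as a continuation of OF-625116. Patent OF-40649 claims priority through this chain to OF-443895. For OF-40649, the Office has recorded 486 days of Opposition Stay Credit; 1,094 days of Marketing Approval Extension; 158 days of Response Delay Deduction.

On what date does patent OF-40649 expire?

2010-12-05

Earliest priority filing: 13 January 1983.
Base term: 13 January 1983 + 24 years → 13 January 2007.
Opposition Stay Credit: +486 days → 13 May 2008.
Marketing Approval Extension: +1094 days → 12 May 2011.
Response Delay Deduction: −158 days → 5 December 2010.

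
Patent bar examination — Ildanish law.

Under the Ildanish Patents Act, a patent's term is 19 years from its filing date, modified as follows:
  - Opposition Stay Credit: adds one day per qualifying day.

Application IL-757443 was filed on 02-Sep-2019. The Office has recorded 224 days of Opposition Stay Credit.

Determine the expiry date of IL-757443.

Base term: filing date + 19 years → 2 September 2038.
Opposition Stay Credit: +224 days → 14 April 2039.

April 14, 2039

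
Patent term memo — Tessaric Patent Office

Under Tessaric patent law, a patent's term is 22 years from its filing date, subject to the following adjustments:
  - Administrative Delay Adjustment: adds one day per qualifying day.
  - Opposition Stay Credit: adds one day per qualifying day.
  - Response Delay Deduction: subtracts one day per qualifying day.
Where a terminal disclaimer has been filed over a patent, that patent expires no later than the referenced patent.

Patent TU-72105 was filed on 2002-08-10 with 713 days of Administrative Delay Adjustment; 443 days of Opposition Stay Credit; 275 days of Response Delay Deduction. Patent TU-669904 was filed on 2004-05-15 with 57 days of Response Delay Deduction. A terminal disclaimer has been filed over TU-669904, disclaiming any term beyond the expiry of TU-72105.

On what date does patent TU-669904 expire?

Natural term of TU-669904:
  Base: filing + 22 years → 15 May 2026.
  Response Delay Deduction: −57 days → 19 March 2026.
Expiry of referenced patent TU-72105:
  Base: filing + 22 years → 10 August 2024.
  Administrative Delay Adjustment: +713 days → 24 July 2026.
  Opposition Stay Credit: +443 days → 10 October 2027.
  Response Delay Deduction: −275 days → 8 January 2027.
Terminal disclaimer: TU-669904 expires on the earlier of 19 March 2026 and 8 January 2027.

2026-03-19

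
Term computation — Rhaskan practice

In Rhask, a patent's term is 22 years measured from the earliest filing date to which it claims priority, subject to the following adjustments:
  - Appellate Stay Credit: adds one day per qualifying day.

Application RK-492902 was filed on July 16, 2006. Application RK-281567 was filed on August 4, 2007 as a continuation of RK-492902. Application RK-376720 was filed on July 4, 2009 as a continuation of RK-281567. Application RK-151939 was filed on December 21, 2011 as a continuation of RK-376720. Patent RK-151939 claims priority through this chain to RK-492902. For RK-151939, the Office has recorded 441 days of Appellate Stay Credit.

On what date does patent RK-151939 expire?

2029-09-30

Earliest priority filing: 16 July 2006.
Base term: 16 July 2006 + 22 years → 16 July 2028.
Appellate Stay Credit: +441 days → 30 September 2029.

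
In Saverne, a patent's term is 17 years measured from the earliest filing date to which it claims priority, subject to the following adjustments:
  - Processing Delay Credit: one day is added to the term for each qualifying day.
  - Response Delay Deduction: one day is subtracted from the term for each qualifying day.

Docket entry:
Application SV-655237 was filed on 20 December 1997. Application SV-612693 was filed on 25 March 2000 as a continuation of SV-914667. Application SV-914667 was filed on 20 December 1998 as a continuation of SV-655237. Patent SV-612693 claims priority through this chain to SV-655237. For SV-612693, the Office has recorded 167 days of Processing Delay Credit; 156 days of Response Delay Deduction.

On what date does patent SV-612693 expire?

December 31, 2014

Earliest priority filing: 20 December 1997.
Base term: 20 December 1997 + 17 years → 20 December 2014.
Processing Delay Credit: +167 days → 5 June 2015.
Response Delay Deduction: −156 days → 31 December 2014.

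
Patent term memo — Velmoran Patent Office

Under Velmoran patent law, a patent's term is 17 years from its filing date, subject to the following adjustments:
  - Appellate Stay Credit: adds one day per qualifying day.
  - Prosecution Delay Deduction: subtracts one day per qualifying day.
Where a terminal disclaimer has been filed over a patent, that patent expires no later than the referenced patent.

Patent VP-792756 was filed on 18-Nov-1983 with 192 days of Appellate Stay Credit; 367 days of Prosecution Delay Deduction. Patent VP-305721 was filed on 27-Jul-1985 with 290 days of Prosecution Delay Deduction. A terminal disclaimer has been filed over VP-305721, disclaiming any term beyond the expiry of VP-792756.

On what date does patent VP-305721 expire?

2000-05-27

Natural term of VP-305721:
  Base: filing + 17 years → 27 July 2002.
  Prosecution Delay Deduction: −290 days → 10 October 2001.
Expiry of referenced patent VP-792756:
  Base: filing + 17 years → 18 November 2000.
  Appellate Stay Credit: +192 days → 29 May 2001.
  Prosecution Delay Deduction: −367 days → 27 May 2000.
Terminal disclaimer: VP-305721 expires on the earlier of 10 October 2001 and 27 May 2000.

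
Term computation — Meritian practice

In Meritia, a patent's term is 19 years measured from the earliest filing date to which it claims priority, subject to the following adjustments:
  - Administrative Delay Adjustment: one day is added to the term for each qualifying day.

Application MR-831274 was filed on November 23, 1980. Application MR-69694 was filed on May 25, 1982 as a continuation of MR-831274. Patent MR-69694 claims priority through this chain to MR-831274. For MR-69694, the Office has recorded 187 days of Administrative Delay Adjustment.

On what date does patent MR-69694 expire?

2000-05-28

Earliest priority filing: 23 November 1980.
Base term: 23 November 1980 + 19 years → 23 November 1999.
Administrative Delay Adjustment: +187 days → 28 May 2000.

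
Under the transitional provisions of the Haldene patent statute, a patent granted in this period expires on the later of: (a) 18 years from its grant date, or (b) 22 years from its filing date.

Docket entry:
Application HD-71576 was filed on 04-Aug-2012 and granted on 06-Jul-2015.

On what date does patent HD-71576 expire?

2034-08-04

(a) grant + 18 years → 6 July 2033.
(b) filing + 22 years → 4 August 2034.
Later of the two: 4 August 2034.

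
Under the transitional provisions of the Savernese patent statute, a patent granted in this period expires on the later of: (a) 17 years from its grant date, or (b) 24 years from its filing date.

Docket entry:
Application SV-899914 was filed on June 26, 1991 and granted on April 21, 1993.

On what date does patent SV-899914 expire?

(a) grant + 17 years → 21 April 2010.
(b) filing + 24 years → 26 June 2015.
Later of the two: 26 June 2015.

2015-06-26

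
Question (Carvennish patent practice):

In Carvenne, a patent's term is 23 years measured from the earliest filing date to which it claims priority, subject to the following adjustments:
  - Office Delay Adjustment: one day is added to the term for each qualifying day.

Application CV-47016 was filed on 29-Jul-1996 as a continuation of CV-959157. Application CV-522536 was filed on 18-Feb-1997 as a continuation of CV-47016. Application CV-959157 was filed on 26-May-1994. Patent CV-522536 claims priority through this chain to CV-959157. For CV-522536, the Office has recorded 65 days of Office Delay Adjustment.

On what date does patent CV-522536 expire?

2017-07-30

Earliest priority filing: 26 May 1994.
Base term: 26 May 1994 + 23 years → 26 May 2017.
Office Delay Adjustment: +65 days → 30 July 2017.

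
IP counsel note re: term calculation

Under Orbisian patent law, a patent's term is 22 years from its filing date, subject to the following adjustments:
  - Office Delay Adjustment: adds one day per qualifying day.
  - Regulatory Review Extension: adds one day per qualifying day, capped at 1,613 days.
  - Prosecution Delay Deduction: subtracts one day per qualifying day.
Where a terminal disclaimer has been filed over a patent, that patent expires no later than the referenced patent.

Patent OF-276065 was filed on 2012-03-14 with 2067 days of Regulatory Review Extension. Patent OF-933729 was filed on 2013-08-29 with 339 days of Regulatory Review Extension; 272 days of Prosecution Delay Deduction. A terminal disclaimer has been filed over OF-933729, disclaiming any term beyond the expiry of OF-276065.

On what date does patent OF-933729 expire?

Natural term of OF-933729:
  Base: filing + 22 years → 29 August 2035.
  Regulatory Review Extension: 339 days (within the 1613-day cap) → +339 days → 2 August 2036.
  Prosecution Delay Deduction: −272 days → 4 November 2035.
Expiry of referenced patent OF-276065:
  Base: filing + 22 years → 14 March 2034.
  Regulatory Review Extension: 2067 days claimed exceeds the 1613-day cap, so +1613 days → 13 August 2038.
Terminal disclaimer: OF-933729 expires on the earlier of 4 November 2035 and 13 August 2038.

2035-11-04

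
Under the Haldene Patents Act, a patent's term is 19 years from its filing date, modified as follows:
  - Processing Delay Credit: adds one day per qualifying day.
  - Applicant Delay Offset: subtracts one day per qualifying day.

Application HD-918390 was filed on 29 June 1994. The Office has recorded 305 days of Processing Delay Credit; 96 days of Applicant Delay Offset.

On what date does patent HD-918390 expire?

Base term: filing date + 19 years → 29 June 2013.
Processing Delay Credit: +305 days → 30 April 2014.
Applicant Delay Offset: −96 days → 24 January 2014.

January 24, 2014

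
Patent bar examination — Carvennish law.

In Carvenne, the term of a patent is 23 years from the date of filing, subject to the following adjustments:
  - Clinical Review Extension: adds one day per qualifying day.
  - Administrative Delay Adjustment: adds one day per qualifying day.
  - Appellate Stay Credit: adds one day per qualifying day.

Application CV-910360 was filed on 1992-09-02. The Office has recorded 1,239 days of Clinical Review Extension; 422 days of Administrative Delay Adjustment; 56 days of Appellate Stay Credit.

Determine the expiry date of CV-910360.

Base term: filing date + 23 years → 2 September 2015.
Clinical Review Extension: +1239 days → 23 January 2019.
Administrative Delay Adjustment: +422 days → 20 March 2020.
Appellate Stay Credit: +56 days → 15 May 2020.

2020-05-15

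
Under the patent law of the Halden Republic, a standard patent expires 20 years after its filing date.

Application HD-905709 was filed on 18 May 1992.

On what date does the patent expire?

May 18, 2012

Filing date + 20 years → 18 May 2012.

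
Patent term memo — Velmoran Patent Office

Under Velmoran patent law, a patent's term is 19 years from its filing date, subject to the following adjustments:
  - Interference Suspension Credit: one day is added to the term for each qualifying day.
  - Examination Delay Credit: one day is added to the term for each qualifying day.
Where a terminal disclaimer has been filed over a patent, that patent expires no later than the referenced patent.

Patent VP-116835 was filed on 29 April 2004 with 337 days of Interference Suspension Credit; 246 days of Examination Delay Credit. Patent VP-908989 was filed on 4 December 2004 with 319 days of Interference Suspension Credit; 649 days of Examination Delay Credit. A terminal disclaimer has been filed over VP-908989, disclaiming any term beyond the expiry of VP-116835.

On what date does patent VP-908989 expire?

Natural term of VP-908989:
  Base: filing + 19 years → 4 December 2023.
  Interference Suspension Credit: +319 days → 18 October 2024.
  Examination Delay Credit: +649 days → 29 July 2026.
Expiry of referenced patent VP-116835:
  Base: filing + 19 years → 29 April 2023.
  Interference Suspension Credit: +337 days → 31 March 2024.
  Examination Delay Credit: +246 days → 2 December 2024.
Terminal disclaimer: VP-908989 expires on the earlier of 29 July 2026 and 2 December 2024.

2024-12-02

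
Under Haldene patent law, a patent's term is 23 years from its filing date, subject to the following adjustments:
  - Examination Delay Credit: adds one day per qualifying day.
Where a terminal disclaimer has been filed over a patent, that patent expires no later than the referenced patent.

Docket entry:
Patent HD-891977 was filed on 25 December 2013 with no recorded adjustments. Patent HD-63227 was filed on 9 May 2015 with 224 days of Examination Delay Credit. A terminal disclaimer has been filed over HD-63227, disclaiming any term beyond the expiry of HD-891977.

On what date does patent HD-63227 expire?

Natural term of HD-63227:
  Base: filing + 23 years → 9 May 2038.
  Examination Delay Credit: +224 days → 19 December 2038.
Expiry of referenced patent HD-891977:
  Base: filing + 23 years → 25 December 2036.
Terminal disclaimer: HD-63227 expires on the earlier of 19 December 2038 and 25 December 2036.

2036-12-25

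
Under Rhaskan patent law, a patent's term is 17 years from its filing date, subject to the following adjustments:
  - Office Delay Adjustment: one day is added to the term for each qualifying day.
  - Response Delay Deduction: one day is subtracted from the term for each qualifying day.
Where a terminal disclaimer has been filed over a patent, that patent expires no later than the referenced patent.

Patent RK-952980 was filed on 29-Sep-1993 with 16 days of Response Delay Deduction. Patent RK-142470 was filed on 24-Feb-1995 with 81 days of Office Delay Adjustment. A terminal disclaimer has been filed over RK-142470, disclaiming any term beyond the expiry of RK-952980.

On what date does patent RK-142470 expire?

Natural term of RK-142470:
  Base: filing + 17 years → 24 February 2012.
  Office Delay Adjustment: +81 days → 15 May 2012.
Expiry of referenced patent RK-952980:
  Base: filing + 17 years → 29 September 2010.
  Response Delay Deduction: −16 days → 13 September 2010.
Terminal disclaimer: RK-142470 expires on the earlier of 15 May 2012 and 13 September 2010.

2010-09-13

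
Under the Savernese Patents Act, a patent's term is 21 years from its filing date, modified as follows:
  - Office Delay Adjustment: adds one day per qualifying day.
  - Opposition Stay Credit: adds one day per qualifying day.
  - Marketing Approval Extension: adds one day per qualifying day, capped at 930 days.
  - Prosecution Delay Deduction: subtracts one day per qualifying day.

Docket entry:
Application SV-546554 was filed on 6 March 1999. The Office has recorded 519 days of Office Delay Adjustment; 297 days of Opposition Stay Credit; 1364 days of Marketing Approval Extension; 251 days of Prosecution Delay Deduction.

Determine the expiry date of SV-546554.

Base term: filing date + 21 years → 6 March 2020.
Office Delay Adjustment: +519 days → 7 August 2021.
Opposition Stay Credit: +297 days → 31 May 2022.
Marketing Approval Extension: 1364 days claimed exceeds the 930-day cap, so +930 days → 16 December 2024.
Prosecution Delay Deduction: −251 days → 9 April 2024.

2024-04-09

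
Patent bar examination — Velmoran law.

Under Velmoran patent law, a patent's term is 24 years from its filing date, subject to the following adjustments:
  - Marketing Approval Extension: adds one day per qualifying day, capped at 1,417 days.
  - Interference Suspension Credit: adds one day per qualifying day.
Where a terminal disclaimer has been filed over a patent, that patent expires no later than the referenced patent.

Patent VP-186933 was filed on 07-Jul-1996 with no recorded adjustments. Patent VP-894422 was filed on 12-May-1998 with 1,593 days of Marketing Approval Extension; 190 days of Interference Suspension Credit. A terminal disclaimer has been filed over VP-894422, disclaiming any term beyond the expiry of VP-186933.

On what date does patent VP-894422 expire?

Natural term of VP-894422:
  Base: filing + 24 years → 12 May 2022.
  Marketing Approval Extension: 1593 days claimed exceeds the 1417-day cap, so +1417 days → 29 March 2026.
  Interference Suspension Credit: +190 days → 5 October 2026.
Expiry of referenced patent VP-186933:
  Base: filing + 24 years → 7 July 2020.
Terminal disclaimer: VP-894422 expires on the earlier of 5 October 2026 and 7 July 2020.

2020-07-07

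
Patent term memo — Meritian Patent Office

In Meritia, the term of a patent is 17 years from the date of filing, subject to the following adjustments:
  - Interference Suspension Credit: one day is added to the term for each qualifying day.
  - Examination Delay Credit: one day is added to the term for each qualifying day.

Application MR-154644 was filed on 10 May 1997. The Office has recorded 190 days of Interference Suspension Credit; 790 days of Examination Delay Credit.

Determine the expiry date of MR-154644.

2017-01-14

Base term: filing date + 17 years → 10 May 2014.
Interference Suspension Credit: +190 days → 16 November 2014.
Examination Delay Credit: +790 days → 14 January 2017.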